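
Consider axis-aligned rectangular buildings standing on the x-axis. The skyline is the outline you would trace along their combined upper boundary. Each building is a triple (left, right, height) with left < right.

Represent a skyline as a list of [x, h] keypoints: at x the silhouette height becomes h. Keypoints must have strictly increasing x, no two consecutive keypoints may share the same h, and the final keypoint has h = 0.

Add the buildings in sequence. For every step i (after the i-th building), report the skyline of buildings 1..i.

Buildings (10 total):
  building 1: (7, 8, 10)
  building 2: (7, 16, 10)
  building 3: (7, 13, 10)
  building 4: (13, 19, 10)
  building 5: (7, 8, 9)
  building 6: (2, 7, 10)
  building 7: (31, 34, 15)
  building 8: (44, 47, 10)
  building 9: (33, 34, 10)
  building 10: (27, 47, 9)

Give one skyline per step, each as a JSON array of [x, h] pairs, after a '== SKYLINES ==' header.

== SKYLINES ==
[[7,10],[8,0]]
[[7,10],[16,0]]
[[7,10],[16,0]]
[[7,10],[19,0]]
[[7,10],[19,0]]
[[2,10],[19,0]]
[[2,10],[19,0],[31,15],[34,0]]
[[2,10],[19,0],[31,15],[34,0],[44,10],[47,0]]
[[2,10],[19,0],[31,15],[34,0],[44,10],[47,0]]
[[2,10],[19,0],[27,9],[31,15],[34,9],[44,10],[47,0]]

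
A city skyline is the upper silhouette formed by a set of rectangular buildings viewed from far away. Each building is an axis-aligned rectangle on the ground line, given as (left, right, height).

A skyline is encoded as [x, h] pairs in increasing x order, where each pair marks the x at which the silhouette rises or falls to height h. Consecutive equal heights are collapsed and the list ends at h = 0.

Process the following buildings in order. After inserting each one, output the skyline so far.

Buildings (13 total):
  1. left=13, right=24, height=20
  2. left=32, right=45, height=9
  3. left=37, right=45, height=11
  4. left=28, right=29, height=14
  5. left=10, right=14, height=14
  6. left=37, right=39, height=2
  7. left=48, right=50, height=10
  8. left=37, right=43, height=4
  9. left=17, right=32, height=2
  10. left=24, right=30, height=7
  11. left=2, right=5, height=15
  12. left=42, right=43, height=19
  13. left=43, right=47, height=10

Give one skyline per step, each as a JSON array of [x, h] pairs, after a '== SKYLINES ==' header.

== SKYLINES ==
[[13,20],[24,0]]
[[13,20],[24,0],[32,9],[45,0]]
[[13,20],[24,0],[32,9],[37,11],[45,0]]
[[13,20],[24,0],[28,14],[29,0],[32,9],[37,11],[45,0]]
[[10,14],[13,20],[24,0],[28,14],[29,0],[32,9],[37,11],[45,0]]
[[10,14],[13,20],[24,0],[28,14],[29,0],[32,9],[37,11],[45,0]]
[[10,14],[13,20],[24,0],[28,14],[29,0],[32,9],[37,11],[45,0],[48,10],[50,0]]
[[10,14],[13,20],[24,0],[28,14],[29,0],[32,9],[37,11],[45,0],[48,10],[50,0]]
[[10,14],[13,20],[24,2],[28,14],[29,2],[32,9],[37,11],[45,0],[48,10],[50,0]]
[[10,14],[13,20],[24,7],[28,14],[29,7],[30,2],[32,9],[37,11],[45,0],[48,10],[50,0]]
[[2,15],[5,0],[10,14],[13,20],[24,7],[28,14],[29,7],[30,2],[32,9],[37,11],[45,0],[48,10],[50,0]]
[[2,15],[5,0],[10,14],[13,20],[24,7],[28,14],[29,7],[30,2],[32,9],[37,11],[42,19],[43,11],[45,0],[48,10],[50,0]]
[[2,15],[5,0],[10,14],[13,20],[24,7],[28,14],[29,7],[30,2],[32,9],[37,11],[42,19],[43,11],[45,10],[47,0],[48,10],[50,0]]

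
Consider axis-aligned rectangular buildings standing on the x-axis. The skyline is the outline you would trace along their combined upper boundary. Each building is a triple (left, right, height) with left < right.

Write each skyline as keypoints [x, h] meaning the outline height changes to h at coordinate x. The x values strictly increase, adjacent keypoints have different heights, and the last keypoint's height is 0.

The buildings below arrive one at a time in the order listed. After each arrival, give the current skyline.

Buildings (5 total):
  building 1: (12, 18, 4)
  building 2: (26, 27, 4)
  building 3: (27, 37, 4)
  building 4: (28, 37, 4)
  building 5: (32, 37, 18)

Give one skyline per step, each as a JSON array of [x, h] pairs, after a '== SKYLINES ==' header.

== SKYLINES ==
[[12,4],[18,0]]
[[12,4],[18,0],[26,4],[27,0]]
[[12,4],[18,0],[26,4],[37,0]]
[[12,4],[18,0],[26,4],[37,0]]
[[12,4],[18,0],[26,4],[32,18],[37,0]]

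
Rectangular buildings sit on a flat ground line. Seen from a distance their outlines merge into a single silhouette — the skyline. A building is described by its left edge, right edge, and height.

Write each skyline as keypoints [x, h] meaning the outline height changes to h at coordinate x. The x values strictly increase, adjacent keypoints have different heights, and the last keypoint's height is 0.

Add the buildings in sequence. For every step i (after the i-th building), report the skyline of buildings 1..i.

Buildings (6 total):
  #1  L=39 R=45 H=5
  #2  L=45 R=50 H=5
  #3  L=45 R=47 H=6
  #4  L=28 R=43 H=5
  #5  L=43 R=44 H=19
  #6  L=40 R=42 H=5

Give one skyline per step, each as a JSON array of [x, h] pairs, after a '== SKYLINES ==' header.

== SKYLINES ==
[[39,5],[45,0]]
[[39,5],[50,0]]
[[39,5],[45,6],[47,5],[50,0]]
[[28,5],[45,6],[47,5],[50,0]]
[[28,5],[43,19],[44,5],[45,6],[47,5],[50,0]]
[[28,5],[43,19],[44,5],[45,6],[47,5],[50,0]]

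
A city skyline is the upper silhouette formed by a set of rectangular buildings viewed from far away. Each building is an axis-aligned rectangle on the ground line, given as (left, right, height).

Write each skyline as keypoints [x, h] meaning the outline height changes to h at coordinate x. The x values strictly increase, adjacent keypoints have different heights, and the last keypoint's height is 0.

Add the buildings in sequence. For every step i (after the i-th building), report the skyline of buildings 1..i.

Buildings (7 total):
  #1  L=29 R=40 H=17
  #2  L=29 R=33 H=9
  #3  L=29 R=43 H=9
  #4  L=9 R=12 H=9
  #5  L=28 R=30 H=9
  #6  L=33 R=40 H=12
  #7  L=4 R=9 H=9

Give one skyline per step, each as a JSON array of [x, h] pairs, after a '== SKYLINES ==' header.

== SKYLINES ==
[[29,17],[40,0]]
[[29,17],[40,0]]
[[29,17],[40,9],[43,0]]
[[9,9],[12,0],[29,17],[40,9],[43,0]]
[[9,9],[12,0],[28,9],[29,17],[40,9],[43,0]]
[[9,9],[12,0],[28,9],[29,17],[40,9],[43,0]]
[[4,9],[12,0],[28,9],[29,17],[40,9],[43,0]]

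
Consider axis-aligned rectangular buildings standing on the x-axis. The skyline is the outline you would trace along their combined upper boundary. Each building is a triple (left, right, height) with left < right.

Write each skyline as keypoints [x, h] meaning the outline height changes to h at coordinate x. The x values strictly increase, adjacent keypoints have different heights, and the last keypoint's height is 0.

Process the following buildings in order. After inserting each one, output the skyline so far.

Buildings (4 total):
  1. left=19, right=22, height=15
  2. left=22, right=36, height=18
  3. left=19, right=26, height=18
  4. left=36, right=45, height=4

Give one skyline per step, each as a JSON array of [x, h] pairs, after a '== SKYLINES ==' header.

== SKYLINES ==
[[19,15],[22,0]]
[[19,15],[22,18],[36,0]]
[[19,18],[36,0]]
[[19,18],[36,4],[45,0]]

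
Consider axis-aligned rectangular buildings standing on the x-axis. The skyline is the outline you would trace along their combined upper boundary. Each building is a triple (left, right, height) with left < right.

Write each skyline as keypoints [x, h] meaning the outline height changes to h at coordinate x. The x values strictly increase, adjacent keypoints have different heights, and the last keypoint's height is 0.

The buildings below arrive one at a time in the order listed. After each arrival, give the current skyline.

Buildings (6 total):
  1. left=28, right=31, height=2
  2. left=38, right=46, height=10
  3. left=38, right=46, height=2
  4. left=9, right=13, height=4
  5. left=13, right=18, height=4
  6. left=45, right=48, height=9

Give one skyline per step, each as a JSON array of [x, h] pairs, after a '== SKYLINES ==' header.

== SKYLINES ==
[[28,2],[31,0]]
[[28,2],[31,0],[38,10],[46,0]]
[[28,2],[31,0],[38,10],[46,0]]
[[9,4],[13,0],[28,2],[31,0],[38,10],[46,0]]
[[9,4],[18,0],[28,2],[31,0],[38,10],[46,0]]
[[9,4],[18,0],[28,2],[31,0],[38,10],[46,9],[48,0]]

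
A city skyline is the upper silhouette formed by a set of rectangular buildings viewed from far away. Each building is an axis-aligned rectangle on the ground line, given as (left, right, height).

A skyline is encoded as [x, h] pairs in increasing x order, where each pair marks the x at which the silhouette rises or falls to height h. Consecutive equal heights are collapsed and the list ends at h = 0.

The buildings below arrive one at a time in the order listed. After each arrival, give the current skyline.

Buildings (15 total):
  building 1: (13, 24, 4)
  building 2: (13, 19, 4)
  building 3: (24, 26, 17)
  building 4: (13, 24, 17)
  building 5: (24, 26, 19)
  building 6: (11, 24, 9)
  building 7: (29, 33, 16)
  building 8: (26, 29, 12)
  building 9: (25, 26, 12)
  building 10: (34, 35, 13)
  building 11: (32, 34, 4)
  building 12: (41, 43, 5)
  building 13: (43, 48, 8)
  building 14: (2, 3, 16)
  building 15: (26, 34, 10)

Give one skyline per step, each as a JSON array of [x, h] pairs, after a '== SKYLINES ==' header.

== SKYLINES ==
[[13,4],[24,0]]
[[13,4],[24,0]]
[[13,4],[24,17],[26,0]]
[[13,17],[26,0]]
[[13,17],[24,19],[26,0]]
[[11,9],[13,17],[24,19],[26,0]]
[[11,9],[13,17],[24,19],[26,0],[29,16],[33,0]]
[[11,9],[13,17],[24,19],[26,12],[29,16],[33,0]]
[[11,9],[13,17],[24,19],[26,12],[29,16],[33,0]]
[[11,9],[13,17],[24,19],[26,12],[29,16],[33,0],[34,13],[35,0]]
[[11,9],[13,17],[24,19],[26,12],[29,16],[33,4],[34,13],[35,0]]
[[11,9],[13,17],[24,19],[26,12],[29,16],[33,4],[34,13],[35,0],[41,5],[43,0]]
[[11,9],[13,17],[24,19],[26,12],[29,16],[33,4],[34,13],[35,0],[41,5],[43,8],[48,0]]
[[2,16],[3,0],[11,9],[13,17],[24,19],[26,12],[29,16],[33,4],[34,13],[35,0],[41,5],[43,8],[48,0]]
[[2,16],[3,0],[11,9],[13,17],[24,19],[26,12],[29,16],[33,10],[34,13],[35,0],[41,5],[43,8],[48,0]]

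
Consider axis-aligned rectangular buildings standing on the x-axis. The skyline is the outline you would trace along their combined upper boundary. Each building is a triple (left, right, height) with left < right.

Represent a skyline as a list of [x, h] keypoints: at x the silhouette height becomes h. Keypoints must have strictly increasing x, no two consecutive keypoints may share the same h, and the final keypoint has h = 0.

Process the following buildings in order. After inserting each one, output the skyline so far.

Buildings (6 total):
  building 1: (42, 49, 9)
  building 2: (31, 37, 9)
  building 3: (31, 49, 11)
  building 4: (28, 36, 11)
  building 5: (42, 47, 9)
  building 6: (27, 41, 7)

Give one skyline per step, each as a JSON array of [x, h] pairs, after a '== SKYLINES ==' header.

== SKYLINES ==
[[42,9],[49,0]]
[[31,9],[37,0],[42,9],[49,0]]
[[31,11],[49,0]]
[[28,11],[49,0]]
[[28,11],[49,0]]
[[27,7],[28,11],[49,0]]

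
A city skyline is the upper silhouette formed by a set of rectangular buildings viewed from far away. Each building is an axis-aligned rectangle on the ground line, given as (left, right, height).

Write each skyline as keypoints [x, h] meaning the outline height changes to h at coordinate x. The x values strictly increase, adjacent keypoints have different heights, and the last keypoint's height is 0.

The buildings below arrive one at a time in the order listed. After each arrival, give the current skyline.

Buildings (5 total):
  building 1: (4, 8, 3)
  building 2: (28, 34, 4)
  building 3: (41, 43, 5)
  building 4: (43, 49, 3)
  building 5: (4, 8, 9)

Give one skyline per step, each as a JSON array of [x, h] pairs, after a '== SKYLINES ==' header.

== SKYLINES ==
[[4,3],[8,0]]
[[4,3],[8,0],[28,4],[34,0]]
[[4,3],[8,0],[28,4],[34,0],[41,5],[43,0]]
[[4,3],[8,0],[28,4],[34,0],[41,5],[43,3],[49,0]]
[[4,9],[8,0],[28,4],[34,0],[41,5],[43,3],[49,0]]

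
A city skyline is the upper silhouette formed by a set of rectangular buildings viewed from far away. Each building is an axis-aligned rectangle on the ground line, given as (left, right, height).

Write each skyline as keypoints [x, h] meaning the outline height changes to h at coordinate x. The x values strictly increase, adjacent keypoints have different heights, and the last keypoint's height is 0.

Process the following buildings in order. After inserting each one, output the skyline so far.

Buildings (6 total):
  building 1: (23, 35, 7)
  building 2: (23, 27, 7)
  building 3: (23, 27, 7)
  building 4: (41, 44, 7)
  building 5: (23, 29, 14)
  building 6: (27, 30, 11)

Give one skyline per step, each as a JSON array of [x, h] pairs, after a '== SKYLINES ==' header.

== SKYLINES ==
[[23,7],[35,0]]
[[23,7],[35,0]]
[[23,7],[35,0]]
[[23,7],[35,0],[41,7],[44,0]]
[[23,14],[29,7],[35,0],[41,7],[44,0]]
[[23,14],[29,11],[30,7],[35,0],[41,7],[44,0]]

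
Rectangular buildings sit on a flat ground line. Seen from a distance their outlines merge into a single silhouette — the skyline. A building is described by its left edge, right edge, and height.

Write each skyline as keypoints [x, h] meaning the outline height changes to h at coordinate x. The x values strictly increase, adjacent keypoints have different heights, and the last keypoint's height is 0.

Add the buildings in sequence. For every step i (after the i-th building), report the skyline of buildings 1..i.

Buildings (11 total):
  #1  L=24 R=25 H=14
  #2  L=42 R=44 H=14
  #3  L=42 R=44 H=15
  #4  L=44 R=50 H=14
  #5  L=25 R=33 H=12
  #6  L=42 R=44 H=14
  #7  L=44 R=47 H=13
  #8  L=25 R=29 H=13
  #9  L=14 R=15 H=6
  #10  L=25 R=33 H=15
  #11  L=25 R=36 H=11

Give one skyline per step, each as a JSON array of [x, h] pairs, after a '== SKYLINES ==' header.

== SKYLINES ==
[[24,14],[25,0]]
[[24,14],[25,0],[42,14],[44,0]]
[[24,14],[25,0],[42,15],[44,0]]
[[24,14],[25,0],[42,15],[44,14],[50,0]]
[[24,14],[25,12],[33,0],[42,15],[44,14],[50,0]]
[[24,14],[25,12],[33,0],[42,15],[44,14],[50,0]]
[[24,14],[25,12],[33,0],[42,15],[44,14],[50,0]]
[[24,14],[25,13],[29,12],[33,0],[42,15],[44,14],[50,0]]
[[14,6],[15,0],[24,14],[25,13],[29,12],[33,0],[42,15],[44,14],[50,0]]
[[14,6],[15,0],[24,14],[25,15],[33,0],[42,15],[44,14],[50,0]]
[[14,6],[15,0],[24,14],[25,15],[33,11],[36,0],[42,15],[44,14],[50,0]]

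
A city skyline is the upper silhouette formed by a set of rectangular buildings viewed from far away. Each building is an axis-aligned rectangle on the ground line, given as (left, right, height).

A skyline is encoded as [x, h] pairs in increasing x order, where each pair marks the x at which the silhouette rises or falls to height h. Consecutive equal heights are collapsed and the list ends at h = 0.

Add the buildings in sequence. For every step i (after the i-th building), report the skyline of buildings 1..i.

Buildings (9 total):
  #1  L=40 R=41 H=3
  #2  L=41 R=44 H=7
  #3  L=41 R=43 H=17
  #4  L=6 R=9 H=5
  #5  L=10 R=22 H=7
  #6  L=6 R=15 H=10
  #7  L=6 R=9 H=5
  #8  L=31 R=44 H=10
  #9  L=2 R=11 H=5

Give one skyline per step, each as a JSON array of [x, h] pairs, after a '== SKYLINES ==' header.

== SKYLINES ==
[[40,3],[41,0]]
[[40,3],[41,7],[44,0]]
[[40,3],[41,17],[43,7],[44,0]]
[[6,5],[9,0],[40,3],[41,17],[43,7],[44,0]]
[[6,5],[9,0],[10,7],[22,0],[40,3],[41,17],[43,7],[44,0]]
[[6,10],[15,7],[22,0],[40,3],[41,17],[43,7],[44,0]]
[[6,10],[15,7],[22,0],[40,3],[41,17],[43,7],[44,0]]
[[6,10],[15,7],[22,0],[31,10],[41,17],[43,10],[44,0]]
[[2,5],[6,10],[15,7],[22,0],[31,10],[41,17],[43,10],[44,0]]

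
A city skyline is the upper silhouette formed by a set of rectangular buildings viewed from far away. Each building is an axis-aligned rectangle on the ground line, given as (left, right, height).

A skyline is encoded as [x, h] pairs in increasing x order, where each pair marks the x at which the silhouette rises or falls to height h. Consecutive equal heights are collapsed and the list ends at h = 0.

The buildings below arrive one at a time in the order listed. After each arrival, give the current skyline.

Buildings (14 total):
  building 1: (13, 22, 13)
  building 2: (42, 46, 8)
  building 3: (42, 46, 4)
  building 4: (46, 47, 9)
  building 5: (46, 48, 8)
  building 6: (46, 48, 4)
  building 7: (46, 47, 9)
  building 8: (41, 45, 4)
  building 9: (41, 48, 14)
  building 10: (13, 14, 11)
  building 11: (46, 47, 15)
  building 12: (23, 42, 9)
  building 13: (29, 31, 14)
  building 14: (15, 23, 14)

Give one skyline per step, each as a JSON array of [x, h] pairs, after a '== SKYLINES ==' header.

== SKYLINES ==
[[13,13],[22,0]]
[[13,13],[22,0],[42,8],[46,0]]
[[13,13],[22,0],[42,8],[46,0]]
[[13,13],[22,0],[42,8],[46,9],[47,0]]
[[13,13],[22,0],[42,8],[46,9],[47,8],[48,0]]
[[13,13],[22,0],[42,8],[46,9],[47,8],[48,0]]
[[13,13],[22,0],[42,8],[46,9],[47,8],[48,0]]
[[13,13],[22,0],[41,4],[42,8],[46,9],[47,8],[48,0]]
[[13,13],[22,0],[41,14],[48,0]]
[[13,13],[22,0],[41,14],[48,0]]
[[13,13],[22,0],[41,14],[46,15],[47,14],[48,0]]
[[13,13],[22,0],[23,9],[41,14],[46,15],[47,14],[48,0]]
[[13,13],[22,0],[23,9],[29,14],[31,9],[41,14],[46,15],[47,14],[48,0]]
[[13,13],[15,14],[23,9],[29,14],[31,9],[41,14],[46,15],[47,14],[48,0]]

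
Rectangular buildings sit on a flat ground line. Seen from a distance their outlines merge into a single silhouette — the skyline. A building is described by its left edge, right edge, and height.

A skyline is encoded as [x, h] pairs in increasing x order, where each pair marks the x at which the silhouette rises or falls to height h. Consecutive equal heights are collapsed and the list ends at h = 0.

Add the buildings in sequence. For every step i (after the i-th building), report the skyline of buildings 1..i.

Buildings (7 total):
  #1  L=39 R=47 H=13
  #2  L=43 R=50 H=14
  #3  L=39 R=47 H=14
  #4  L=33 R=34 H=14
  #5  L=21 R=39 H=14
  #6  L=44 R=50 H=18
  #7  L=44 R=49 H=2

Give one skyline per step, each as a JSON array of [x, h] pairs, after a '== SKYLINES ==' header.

== SKYLINES ==
[[39,13],[47,0]]
[[39,13],[43,14],[50,0]]
[[39,14],[50,0]]
[[33,14],[34,0],[39,14],[50,0]]
[[21,14],[50,0]]
[[21,14],[44,18],[50,0]]
[[21,14],[44,18],[50,0]]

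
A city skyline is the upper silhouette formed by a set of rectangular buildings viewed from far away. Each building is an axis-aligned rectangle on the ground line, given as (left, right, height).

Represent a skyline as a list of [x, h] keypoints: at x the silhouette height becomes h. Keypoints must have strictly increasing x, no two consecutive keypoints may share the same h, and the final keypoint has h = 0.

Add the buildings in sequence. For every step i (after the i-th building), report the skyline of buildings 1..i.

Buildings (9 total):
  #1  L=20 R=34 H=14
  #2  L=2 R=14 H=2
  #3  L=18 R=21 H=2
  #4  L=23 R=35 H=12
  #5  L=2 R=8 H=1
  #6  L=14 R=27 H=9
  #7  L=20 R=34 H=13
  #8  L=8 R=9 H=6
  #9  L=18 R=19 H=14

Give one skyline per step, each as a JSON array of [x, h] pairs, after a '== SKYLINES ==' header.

== SKYLINES ==
[[20,14],[34,0]]
[[2,2],[14,0],[20,14],[34,0]]
[[2,2],[14,0],[18,2],[20,14],[34,0]]
[[2,2],[14,0],[18,2],[20,14],[34,12],[35,0]]
[[2,2],[14,0],[18,2],[20,14],[34,12],[35,0]]
[[2,2],[14,9],[20,14],[34,12],[35,0]]
[[2,2],[14,9],[20,14],[34,12],[35,0]]
[[2,2],[8,6],[9,2],[14,9],[20,14],[34,12],[35,0]]
[[2,2],[8,6],[9,2],[14,9],[18,14],[19,9],[20,14],[34,12],[35,0]]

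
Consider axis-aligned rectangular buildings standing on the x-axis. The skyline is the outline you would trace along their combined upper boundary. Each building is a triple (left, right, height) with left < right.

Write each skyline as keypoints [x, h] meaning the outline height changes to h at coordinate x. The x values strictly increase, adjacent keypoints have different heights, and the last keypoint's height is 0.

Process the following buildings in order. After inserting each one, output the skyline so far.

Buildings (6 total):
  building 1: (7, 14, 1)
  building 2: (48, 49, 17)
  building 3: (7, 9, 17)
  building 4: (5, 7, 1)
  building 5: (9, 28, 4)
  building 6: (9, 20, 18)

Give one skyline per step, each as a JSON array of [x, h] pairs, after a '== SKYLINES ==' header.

== SKYLINES ==
[[7,1],[14,0]]
[[7,1],[14,0],[48,17],[49,0]]
[[7,17],[9,1],[14,0],[48,17],[49,0]]
[[5,1],[7,17],[9,1],[14,0],[48,17],[49,0]]
[[5,1],[7,17],[9,4],[28,0],[48,17],[49,0]]
[[5,1],[7,17],[9,18],[20,4],[28,0],[48,17],[49,0]]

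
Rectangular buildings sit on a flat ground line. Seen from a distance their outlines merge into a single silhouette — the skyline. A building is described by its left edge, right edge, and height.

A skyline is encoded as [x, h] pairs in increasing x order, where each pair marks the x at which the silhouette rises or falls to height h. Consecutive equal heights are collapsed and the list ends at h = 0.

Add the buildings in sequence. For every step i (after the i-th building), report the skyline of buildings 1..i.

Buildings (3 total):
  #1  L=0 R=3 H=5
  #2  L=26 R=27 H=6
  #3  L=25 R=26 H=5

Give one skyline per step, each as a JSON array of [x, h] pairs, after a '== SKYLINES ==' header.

== SKYLINES ==
[[0,5],[3,0]]
[[0,5],[3,0],[26,6],[27,0]]
[[0,5],[3,0],[25,5],[26,6],[27,0]]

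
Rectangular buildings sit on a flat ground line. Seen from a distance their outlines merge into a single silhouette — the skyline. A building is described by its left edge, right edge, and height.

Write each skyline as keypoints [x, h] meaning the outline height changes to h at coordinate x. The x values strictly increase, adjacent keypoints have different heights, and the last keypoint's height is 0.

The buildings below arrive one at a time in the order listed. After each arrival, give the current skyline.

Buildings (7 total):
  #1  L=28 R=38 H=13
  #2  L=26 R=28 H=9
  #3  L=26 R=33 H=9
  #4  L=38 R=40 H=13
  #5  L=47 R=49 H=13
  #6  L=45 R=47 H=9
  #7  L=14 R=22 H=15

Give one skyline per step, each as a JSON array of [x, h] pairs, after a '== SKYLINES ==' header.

== SKYLINES ==
[[28,13],[38,0]]
[[26,9],[28,13],[38,0]]
[[26,9],[28,13],[38,0]]
[[26,9],[28,13],[40,0]]
[[26,9],[28,13],[40,0],[47,13],[49,0]]
[[26,9],[28,13],[40,0],[45,9],[47,13],[49,0]]
[[14,15],[22,0],[26,9],[28,13],[40,0],[45,9],[47,13],[49,0]]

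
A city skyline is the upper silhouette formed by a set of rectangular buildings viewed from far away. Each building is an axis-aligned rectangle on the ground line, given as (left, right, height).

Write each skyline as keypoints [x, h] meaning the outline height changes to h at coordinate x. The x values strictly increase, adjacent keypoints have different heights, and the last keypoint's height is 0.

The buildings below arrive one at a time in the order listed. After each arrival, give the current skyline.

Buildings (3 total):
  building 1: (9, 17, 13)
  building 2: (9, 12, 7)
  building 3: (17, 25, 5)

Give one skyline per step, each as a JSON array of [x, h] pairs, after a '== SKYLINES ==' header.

== SKYLINES ==
[[9,13],[17,0]]
[[9,13],[17,0]]
[[9,13],[17,5],[25,0]]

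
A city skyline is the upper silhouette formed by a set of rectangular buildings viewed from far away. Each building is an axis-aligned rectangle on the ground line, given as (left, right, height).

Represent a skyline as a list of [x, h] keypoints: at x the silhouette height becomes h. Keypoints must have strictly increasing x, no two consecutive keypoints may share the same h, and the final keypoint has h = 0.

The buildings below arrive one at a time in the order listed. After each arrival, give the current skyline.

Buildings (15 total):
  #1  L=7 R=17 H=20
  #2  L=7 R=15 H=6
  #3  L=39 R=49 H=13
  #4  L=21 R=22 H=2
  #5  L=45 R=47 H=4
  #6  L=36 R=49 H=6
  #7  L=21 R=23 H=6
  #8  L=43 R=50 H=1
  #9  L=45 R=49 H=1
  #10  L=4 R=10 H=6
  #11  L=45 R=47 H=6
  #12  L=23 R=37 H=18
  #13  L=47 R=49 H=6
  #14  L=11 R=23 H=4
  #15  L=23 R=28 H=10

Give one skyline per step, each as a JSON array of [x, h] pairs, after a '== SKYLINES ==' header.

== SKYLINES ==
[[7,20],[17,0]]
[[7,20],[17,0]]
[[7,20],[17,0],[39,13],[49,0]]
[[7,20],[17,0],[21,2],[22,0],[39,13],[49,0]]
[[7,20],[17,0],[21,2],[22,0],[39,13],[49,0]]
[[7,20],[17,0],[21,2],[22,0],[36,6],[39,13],[49,0]]
[[7,20],[17,0],[21,6],[23,0],[36,6],[39,13],[49,0]]
[[7,20],[17,0],[21,6],[23,0],[36,6],[39,13],[49,1],[50,0]]
[[7,20],[17,0],[21,6],[23,0],[36,6],[39,13],[49,1],[50,0]]
[[4,6],[7,20],[17,0],[21,6],[23,0],[36,6],[39,13],[49,1],[50,0]]
[[4,6],[7,20],[17,0],[21,6],[23,0],[36,6],[39,13],[49,1],[50,0]]
[[4,6],[7,20],[17,0],[21,6],[23,18],[37,6],[39,13],[49,1],[50,0]]
[[4,6],[7,20],[17,0],[21,6],[23,18],[37,6],[39,13],[49,1],[50,0]]
[[4,6],[7,20],[17,4],[21,6],[23,18],[37,6],[39,13],[49,1],[50,0]]
[[4,6],[7,20],[17,4],[21,6],[23,18],[37,6],[39,13],[49,1],[50,0]]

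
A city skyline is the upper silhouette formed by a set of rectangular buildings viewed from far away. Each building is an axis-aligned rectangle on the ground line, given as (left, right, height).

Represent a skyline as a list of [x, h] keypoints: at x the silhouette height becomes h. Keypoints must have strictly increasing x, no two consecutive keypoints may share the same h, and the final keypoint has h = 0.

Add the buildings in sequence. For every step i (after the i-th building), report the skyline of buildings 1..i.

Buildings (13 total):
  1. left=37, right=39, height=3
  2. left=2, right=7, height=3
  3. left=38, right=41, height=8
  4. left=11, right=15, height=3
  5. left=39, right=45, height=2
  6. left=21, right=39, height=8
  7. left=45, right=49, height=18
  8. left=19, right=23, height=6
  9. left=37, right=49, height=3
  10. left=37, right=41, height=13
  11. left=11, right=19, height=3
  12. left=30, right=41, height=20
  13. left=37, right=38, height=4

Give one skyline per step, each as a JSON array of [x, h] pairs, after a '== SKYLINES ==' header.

== SKYLINES ==
[[37,3],[39,0]]
[[2,3],[7,0],[37,3],[39,0]]
[[2,3],[7,0],[37,3],[38,8],[41,0]]
[[2,3],[7,0],[11,3],[15,0],[37,3],[38,8],[41,0]]
[[2,3],[7,0],[11,3],[15,0],[37,3],[38,8],[41,2],[45,0]]
[[2,3],[7,0],[11,3],[15,0],[21,8],[41,2],[45,0]]
[[2,3],[7,0],[11,3],[15,0],[21,8],[41,2],[45,18],[49,0]]
[[2,3],[7,0],[11,3],[15,0],[19,6],[21,8],[41,2],[45,18],[49,0]]
[[2,3],[7,0],[11,3],[15,0],[19,6],[21,8],[41,3],[45,18],[49,0]]
[[2,3],[7,0],[11,3],[15,0],[19,6],[21,8],[37,13],[41,3],[45,18],[49,0]]
[[2,3],[7,0],[11,3],[19,6],[21,8],[37,13],[41,3],[45,18],[49,0]]
[[2,3],[7,0],[11,3],[19,6],[21,8],[30,20],[41,3],[45,18],[49,0]]
[[2,3],[7,0],[11,3],[19,6],[21,8],[30,20],[41,3],[45,18],[49,0]]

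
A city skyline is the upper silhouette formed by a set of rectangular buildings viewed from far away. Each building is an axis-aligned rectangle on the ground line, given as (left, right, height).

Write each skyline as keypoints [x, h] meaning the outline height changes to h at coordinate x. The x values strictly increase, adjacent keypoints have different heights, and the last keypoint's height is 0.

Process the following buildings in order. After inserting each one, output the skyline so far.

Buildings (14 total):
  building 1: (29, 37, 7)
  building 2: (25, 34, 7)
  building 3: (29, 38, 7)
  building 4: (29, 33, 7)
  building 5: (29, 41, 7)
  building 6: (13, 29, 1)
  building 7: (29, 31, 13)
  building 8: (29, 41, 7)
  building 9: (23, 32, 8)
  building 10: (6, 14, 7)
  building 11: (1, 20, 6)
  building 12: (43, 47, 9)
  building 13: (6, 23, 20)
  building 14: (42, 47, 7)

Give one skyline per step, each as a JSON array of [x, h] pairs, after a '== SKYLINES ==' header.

== SKYLINES ==
[[29,7],[37,0]]
[[25,7],[37,0]]
[[25,7],[38,0]]
[[25,7],[38,0]]
[[25,7],[41,0]]
[[13,1],[25,7],[41,0]]
[[13,1],[25,7],[29,13],[31,7],[41,0]]
[[13,1],[25,7],[29,13],[31,7],[41,0]]
[[13,1],[23,8],[29,13],[31,8],[32,7],[41,0]]
[[6,7],[14,1],[23,8],[29,13],[31,8],[32,7],[41,0]]
[[1,6],[6,7],[14,6],[20,1],[23,8],[29,13],[31,8],[32,7],[41,0]]
[[1,6],[6,7],[14,6],[20,1],[23,8],[29,13],[31,8],[32,7],[41,0],[43,9],[47,0]]
[[1,6],[6,20],[23,8],[29,13],[31,8],[32,7],[41,0],[43,9],[47,0]]
[[1,6],[6,20],[23,8],[29,13],[31,8],[32,7],[41,0],[42,7],[43,9],[47,0]]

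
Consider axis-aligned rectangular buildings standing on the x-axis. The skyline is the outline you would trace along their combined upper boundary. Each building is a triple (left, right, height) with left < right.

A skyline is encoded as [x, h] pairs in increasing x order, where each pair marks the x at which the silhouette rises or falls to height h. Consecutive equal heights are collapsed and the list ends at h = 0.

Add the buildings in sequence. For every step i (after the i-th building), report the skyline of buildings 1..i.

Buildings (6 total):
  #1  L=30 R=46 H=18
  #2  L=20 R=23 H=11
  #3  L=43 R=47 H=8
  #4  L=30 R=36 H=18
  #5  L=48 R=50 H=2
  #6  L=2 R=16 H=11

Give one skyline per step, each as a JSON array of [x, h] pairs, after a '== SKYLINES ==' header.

== SKYLINES ==
[[30,18],[46,0]]
[[20,11],[23,0],[30,18],[46,0]]
[[20,11],[23,0],[30,18],[46,8],[47,0]]
[[20,11],[23,0],[30,18],[46,8],[47,0]]
[[20,11],[23,0],[30,18],[46,8],[47,0],[48,2],[50,0]]
[[2,11],[16,0],[20,11],[23,0],[30,18],[46,8],[47,0],[48,2],[50,0]]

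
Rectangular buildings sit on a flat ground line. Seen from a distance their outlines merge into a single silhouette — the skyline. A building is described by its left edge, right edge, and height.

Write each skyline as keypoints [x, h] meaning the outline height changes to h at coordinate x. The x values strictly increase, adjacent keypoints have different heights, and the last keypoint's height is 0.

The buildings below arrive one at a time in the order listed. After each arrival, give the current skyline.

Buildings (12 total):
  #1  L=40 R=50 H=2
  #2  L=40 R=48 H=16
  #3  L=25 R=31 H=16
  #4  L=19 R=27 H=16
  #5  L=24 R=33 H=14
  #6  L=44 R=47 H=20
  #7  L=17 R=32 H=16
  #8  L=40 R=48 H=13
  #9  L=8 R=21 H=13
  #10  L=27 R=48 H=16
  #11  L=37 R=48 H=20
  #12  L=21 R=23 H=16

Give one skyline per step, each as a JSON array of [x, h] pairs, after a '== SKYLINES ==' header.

== SKYLINES ==
[[40,2],[50,0]]
[[40,16],[48,2],[50,0]]
[[25,16],[31,0],[40,16],[48,2],[50,0]]
[[19,16],[31,0],[40,16],[48,2],[50,0]]
[[19,16],[31,14],[33,0],[40,16],[48,2],[50,0]]
[[19,16],[31,14],[33,0],[40,16],[44,20],[47,16],[48,2],[50,0]]
[[17,16],[32,14],[33,0],[40,16],[44,20],[47,16],[48,2],[50,0]]
[[17,16],[32,14],[33,0],[40,16],[44,20],[47,16],[48,2],[50,0]]
[[8,13],[17,16],[32,14],[33,0],[40,16],[44,20],[47,16],[48,2],[50,0]]
[[8,13],[17,16],[44,20],[47,16],[48,2],[50,0]]
[[8,13],[17,16],[37,20],[48,2],[50,0]]
[[8,13],[17,16],[37,20],[48,2],[50,0]]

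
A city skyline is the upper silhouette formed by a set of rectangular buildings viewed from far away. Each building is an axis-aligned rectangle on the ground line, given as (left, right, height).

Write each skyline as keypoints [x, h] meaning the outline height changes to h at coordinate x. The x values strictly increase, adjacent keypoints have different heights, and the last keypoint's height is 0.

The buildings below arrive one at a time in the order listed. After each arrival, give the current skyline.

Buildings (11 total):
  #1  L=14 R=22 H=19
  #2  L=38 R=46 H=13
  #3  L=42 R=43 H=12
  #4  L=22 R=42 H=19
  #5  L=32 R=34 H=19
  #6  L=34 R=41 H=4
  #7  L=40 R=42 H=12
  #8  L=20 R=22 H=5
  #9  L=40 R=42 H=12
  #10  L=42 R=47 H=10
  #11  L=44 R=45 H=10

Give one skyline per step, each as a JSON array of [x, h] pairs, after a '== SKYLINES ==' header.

== SKYLINES ==
[[14,19],[22,0]]
[[14,19],[22,0],[38,13],[46,0]]
[[14,19],[22,0],[38,13],[46,0]]
[[14,19],[42,13],[46,0]]
[[14,19],[42,13],[46,0]]
[[14,19],[42,13],[46,0]]
[[14,19],[42,13],[46,0]]
[[14,19],[42,13],[46,0]]
[[14,19],[42,13],[46,0]]
[[14,19],[42,13],[46,10],[47,0]]
[[14,19],[42,13],[46,10],[47,0]]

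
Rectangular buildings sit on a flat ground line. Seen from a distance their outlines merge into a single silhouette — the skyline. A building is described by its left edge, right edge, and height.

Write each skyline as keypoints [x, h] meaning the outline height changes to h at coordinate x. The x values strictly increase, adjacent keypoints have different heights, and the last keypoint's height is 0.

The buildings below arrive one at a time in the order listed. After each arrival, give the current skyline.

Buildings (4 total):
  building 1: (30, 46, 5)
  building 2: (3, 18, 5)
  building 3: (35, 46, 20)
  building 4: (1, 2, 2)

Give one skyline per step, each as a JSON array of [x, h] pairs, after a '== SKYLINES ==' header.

== SKYLINES ==
[[30,5],[46,0]]
[[3,5],[18,0],[30,5],[46,0]]
[[3,5],[18,0],[30,5],[35,20],[46,0]]
[[1,2],[2,0],[3,5],[18,0],[30,5],[35,20],[46,0]]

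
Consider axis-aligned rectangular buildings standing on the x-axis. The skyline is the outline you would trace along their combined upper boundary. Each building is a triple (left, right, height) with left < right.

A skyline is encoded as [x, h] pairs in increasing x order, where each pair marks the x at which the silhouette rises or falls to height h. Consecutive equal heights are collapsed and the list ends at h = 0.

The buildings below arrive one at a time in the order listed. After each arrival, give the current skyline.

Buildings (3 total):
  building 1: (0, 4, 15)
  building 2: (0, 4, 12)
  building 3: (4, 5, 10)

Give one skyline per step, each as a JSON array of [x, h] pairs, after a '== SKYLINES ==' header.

== SKYLINES ==
[[0,15],[4,0]]
[[0,15],[4,0]]
[[0,15],[4,10],[5,0]]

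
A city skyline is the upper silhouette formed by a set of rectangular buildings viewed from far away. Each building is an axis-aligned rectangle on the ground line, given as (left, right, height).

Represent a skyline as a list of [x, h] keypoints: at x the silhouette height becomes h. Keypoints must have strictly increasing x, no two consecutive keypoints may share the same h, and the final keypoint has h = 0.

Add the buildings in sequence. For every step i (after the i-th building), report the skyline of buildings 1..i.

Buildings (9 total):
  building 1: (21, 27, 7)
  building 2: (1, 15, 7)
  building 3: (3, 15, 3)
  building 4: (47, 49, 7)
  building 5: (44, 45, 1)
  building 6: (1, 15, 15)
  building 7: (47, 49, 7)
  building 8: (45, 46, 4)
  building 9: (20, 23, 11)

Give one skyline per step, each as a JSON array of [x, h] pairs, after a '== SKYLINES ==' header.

== SKYLINES ==
[[21,7],[27,0]]
[[1,7],[15,0],[21,7],[27,0]]
[[1,7],[15,0],[21,7],[27,0]]
[[1,7],[15,0],[21,7],[27,0],[47,7],[49,0]]
[[1,7],[15,0],[21,7],[27,0],[44,1],[45,0],[47,7],[49,0]]
[[1,15],[15,0],[21,7],[27,0],[44,1],[45,0],[47,7],[49,0]]
[[1,15],[15,0],[21,7],[27,0],[44,1],[45,0],[47,7],[49,0]]
[[1,15],[15,0],[21,7],[27,0],[44,1],[45,4],[46,0],[47,7],[49,0]]
[[1,15],[15,0],[20,11],[23,7],[27,0],[44,1],[45,4],[46,0],[47,7],[49,0]]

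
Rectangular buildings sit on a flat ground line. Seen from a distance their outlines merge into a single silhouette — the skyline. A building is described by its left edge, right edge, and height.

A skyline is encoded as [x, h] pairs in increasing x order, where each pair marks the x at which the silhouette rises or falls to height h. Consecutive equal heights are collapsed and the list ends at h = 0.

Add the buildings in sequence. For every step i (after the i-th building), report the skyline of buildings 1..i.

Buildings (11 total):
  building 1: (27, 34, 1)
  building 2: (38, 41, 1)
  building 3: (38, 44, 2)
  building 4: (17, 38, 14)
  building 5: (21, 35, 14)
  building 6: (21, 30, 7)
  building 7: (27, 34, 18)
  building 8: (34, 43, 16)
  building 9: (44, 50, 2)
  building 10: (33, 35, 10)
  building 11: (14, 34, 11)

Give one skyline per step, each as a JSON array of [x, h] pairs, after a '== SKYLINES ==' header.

== SKYLINES ==
[[27,1],[34,0]]
[[27,1],[34,0],[38,1],[41,0]]
[[27,1],[34,0],[38,2],[44,0]]
[[17,14],[38,2],[44,0]]
[[17,14],[38,2],[44,0]]
[[17,14],[38,2],[44,0]]
[[17,14],[27,18],[34,14],[38,2],[44,0]]
[[17,14],[27,18],[34,16],[43,2],[44,0]]
[[17,14],[27,18],[34,16],[43,2],[50,0]]
[[17,14],[27,18],[34,16],[43,2],[50,0]]
[[14,11],[17,14],[27,18],[34,16],[43,2],[50,0]]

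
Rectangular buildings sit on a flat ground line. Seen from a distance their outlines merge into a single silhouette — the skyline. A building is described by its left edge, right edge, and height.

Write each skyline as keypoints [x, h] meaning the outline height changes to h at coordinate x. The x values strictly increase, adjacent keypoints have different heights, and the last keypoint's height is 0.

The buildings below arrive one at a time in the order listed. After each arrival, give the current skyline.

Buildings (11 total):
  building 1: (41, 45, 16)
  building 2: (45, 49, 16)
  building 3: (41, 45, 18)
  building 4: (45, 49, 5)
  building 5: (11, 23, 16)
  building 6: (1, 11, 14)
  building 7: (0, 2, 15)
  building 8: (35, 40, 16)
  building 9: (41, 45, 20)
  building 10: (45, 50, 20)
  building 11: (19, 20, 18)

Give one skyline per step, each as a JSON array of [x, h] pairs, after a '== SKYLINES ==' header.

== SKYLINES ==
[[41,16],[45,0]]
[[41,16],[49,0]]
[[41,18],[45,16],[49,0]]
[[41,18],[45,16],[49,0]]
[[11,16],[23,0],[41,18],[45,16],[49,0]]
[[1,14],[11,16],[23,0],[41,18],[45,16],[49,0]]
[[0,15],[2,14],[11,16],[23,0],[41,18],[45,16],[49,0]]
[[0,15],[2,14],[11,16],[23,0],[35,16],[40,0],[41,18],[45,16],[49,0]]
[[0,15],[2,14],[11,16],[23,0],[35,16],[40,0],[41,20],[45,16],[49,0]]
[[0,15],[2,14],[11,16],[23,0],[35,16],[40,0],[41,20],[50,0]]
[[0,15],[2,14],[11,16],[19,18],[20,16],[23,0],[35,16],[40,0],[41,20],[50,0]]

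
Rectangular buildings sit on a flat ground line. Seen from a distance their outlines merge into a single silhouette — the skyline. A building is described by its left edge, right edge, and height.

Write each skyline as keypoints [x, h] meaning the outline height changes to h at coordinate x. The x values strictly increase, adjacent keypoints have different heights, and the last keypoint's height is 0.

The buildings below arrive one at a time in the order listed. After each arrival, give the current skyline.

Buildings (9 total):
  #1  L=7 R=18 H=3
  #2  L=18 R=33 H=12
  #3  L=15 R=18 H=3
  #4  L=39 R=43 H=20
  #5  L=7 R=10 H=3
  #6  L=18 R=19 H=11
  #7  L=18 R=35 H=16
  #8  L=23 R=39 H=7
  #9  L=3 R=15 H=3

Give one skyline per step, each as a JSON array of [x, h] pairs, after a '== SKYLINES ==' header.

== SKYLINES ==
[[7,3],[18,0]]
[[7,3],[18,12],[33,0]]
[[7,3],[18,12],[33,0]]
[[7,3],[18,12],[33,0],[39,20],[43,0]]
[[7,3],[18,12],[33,0],[39,20],[43,0]]
[[7,3],[18,12],[33,0],[39,20],[43,0]]
[[7,3],[18,16],[35,0],[39,20],[43,0]]
[[7,3],[18,16],[35,7],[39,20],[43,0]]
[[3,3],[18,16],[35,7],[39,20],[43,0]]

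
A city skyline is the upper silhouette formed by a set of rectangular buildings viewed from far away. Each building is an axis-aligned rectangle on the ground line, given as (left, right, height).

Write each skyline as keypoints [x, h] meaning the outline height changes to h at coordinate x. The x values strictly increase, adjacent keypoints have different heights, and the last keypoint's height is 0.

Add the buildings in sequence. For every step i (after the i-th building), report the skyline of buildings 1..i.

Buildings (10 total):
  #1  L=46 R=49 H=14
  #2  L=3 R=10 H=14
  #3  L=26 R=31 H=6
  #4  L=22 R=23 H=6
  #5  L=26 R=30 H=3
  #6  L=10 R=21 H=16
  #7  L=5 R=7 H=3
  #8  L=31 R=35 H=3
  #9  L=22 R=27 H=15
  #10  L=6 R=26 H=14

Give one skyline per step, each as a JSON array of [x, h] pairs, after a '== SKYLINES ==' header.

== SKYLINES ==
[[46,14],[49,0]]
[[3,14],[10,0],[46,14],[49,0]]
[[3,14],[10,0],[26,6],[31,0],[46,14],[49,0]]
[[3,14],[10,0],[22,6],[23,0],[26,6],[31,0],[46,14],[49,0]]
[[3,14],[10,0],[22,6],[23,0],[26,6],[31,0],[46,14],[49,0]]
[[3,14],[10,16],[21,0],[22,6],[23,0],[26,6],[31,0],[46,14],[49,0]]
[[3,14],[10,16],[21,0],[22,6],[23,0],[26,6],[31,0],[46,14],[49,0]]
[[3,14],[10,16],[21,0],[22,6],[23,0],[26,6],[31,3],[35,0],[46,14],[49,0]]
[[3,14],[10,16],[21,0],[22,15],[27,6],[31,3],[35,0],[46,14],[49,0]]
[[3,14],[10,16],[21,14],[22,15],[27,6],[31,3],[35,0],[46,14],[49,0]]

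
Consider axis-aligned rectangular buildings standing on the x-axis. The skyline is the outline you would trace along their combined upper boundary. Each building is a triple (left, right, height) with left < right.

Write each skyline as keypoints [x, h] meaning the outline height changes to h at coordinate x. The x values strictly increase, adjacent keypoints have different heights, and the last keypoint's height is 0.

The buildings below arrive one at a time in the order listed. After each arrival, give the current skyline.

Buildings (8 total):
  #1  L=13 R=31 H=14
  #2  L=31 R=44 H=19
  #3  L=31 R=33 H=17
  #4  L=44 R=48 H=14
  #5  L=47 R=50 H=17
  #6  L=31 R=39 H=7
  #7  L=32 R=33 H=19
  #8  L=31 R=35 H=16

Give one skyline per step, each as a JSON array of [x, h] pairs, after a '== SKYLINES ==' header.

== SKYLINES ==
[[13,14],[31,0]]
[[13,14],[31,19],[44,0]]
[[13,14],[31,19],[44,0]]
[[13,14],[31,19],[44,14],[48,0]]
[[13,14],[31,19],[44,14],[47,17],[50,0]]
[[13,14],[31,19],[44,14],[47,17],[50,0]]
[[13,14],[31,19],[44,14],[47,17],[50,0]]
[[13,14],[31,19],[44,14],[47,17],[50,0]]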